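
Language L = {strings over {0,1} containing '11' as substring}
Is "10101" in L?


'11' does not occur

No, "10101" is not in L


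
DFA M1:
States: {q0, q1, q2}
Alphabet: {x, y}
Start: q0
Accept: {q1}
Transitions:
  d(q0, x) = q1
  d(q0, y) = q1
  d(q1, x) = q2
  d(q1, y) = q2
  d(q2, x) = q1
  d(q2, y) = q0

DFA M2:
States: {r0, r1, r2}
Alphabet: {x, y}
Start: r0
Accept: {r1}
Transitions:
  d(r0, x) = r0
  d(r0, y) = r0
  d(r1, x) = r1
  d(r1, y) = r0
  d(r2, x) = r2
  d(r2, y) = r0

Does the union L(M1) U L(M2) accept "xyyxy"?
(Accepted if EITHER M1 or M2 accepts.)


M1: final=q2 accepted=False
M2: final=r0 accepted=False

No, union rejects (neither accepts)


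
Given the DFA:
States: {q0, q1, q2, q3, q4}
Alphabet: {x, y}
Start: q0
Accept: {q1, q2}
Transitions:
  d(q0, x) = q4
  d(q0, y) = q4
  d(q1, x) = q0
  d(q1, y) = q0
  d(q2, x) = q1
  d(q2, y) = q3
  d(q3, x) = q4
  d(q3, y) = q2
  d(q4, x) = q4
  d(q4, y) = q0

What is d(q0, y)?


Looking up transition d(q0, y)

q4


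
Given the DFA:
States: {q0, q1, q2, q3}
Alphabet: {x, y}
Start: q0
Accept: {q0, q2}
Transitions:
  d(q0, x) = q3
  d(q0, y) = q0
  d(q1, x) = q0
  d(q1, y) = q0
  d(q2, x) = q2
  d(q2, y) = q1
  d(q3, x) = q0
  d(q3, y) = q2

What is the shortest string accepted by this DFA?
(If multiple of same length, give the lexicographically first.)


BFS by string length (lex-first path to each state shown):
  len 0: q0<-""
Found accept state at length 0.

"" (empty string)


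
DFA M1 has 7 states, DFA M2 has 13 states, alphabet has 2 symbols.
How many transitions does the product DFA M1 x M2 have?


Product DFA has 7 * 13 = 91 states.
Each has 2 transitions: 91 * 2 = 182

182


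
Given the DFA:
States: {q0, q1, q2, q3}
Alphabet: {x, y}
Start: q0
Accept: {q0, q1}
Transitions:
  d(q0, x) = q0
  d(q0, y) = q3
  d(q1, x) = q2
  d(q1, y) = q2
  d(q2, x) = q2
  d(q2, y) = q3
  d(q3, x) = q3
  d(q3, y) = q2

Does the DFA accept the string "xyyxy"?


Trace: q0 -> q0 -> q3 -> q2 -> q2 -> q3
Final state: q3
Accept states: {q0, q1}

No, rejected (final state q3 is not an accept state)


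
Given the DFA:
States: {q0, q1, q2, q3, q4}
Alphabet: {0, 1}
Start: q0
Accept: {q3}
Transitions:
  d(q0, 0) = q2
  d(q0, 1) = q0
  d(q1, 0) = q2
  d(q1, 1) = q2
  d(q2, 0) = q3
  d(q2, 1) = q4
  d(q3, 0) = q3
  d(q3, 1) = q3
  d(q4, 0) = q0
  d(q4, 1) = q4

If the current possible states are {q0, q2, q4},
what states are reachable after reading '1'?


Apply transition on '1' from each current state:
  d(q0, 1) = q0
  d(q2, 1) = q4
  d(q4, 1) = q4

{q0, q4}


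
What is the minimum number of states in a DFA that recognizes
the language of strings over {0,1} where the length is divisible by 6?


States track (length) mod 6.
Need 6 states: one per remainder 0..5; accept = remainder 0.

6


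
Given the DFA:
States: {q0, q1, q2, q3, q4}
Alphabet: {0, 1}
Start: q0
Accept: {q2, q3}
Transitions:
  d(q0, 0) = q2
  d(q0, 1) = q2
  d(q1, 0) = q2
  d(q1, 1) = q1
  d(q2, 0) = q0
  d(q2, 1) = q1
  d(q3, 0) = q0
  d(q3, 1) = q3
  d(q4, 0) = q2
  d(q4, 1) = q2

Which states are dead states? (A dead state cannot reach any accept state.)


Forward reachability from each state:
  q0 -> reaches accept state q2 (live)
  q1 -> reaches accept state q2 (live)
  q2 -> reaches accept state q2 (live)
  q3 -> reaches accept state q2 (live)
  q4 -> reaches accept state q2 (live)

None (all states can reach an accept state)


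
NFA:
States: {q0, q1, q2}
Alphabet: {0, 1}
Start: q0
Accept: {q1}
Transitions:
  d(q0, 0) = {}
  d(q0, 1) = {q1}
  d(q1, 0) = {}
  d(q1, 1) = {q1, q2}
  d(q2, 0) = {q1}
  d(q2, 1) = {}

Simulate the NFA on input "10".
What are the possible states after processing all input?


Start: {q0}
  --1--> {q1}
  --0--> {}

{} (empty set, no valid transitions)


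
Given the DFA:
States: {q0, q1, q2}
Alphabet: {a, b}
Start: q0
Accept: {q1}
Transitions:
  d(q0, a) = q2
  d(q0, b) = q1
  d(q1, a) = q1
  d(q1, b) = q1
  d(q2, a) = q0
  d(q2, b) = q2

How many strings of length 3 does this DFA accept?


Enumerating all length-3 strings:
  "aaa" -> q2 [reject]
  "aab" -> q1 [accept]
  "aba" -> q0 [reject]
  "abb" -> q2 [reject]
  "baa" -> q1 [accept]
  "bab" -> q1 [accept]
  "bba" -> q1 [accept]
  "bbb" -> q1 [accept]

5 out of 8


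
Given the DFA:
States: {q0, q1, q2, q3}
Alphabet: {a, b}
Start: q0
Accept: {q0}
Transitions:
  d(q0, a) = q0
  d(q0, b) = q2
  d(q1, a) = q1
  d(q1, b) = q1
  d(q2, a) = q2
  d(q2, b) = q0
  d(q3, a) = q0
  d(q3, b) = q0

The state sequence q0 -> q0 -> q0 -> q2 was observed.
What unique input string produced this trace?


Trace back each transition to find the symbol:
  q0 --[a]--> q0
  q0 --[a]--> q0
  q0 --[b]--> q2

"aab"


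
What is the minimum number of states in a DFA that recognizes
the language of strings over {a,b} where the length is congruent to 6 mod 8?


States track (length) mod 8.
Need 8 states: one per remainder 0..7; accept = remainder 6.

8


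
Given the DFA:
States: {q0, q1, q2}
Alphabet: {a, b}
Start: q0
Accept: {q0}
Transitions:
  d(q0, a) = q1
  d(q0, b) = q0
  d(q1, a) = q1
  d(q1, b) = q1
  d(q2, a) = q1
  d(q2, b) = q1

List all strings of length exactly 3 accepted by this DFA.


All strings of length 3: 8 total
Accepted: 1

"bbb"


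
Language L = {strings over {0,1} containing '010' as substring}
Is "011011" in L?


'010' does not occur

No, "011011" is not in L


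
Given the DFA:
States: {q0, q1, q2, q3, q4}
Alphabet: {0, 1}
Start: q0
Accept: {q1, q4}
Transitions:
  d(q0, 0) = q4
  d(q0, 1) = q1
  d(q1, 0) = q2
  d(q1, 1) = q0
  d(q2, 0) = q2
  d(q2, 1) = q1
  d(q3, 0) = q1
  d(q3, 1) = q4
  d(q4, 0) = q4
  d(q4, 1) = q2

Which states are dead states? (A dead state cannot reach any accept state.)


Forward reachability from each state:
  q0 -> reaches accept state q1 (live)
  q1 -> reaches accept state q1 (live)
  q2 -> reaches accept state q1 (live)
  q3 -> reaches accept state q1 (live)
  q4 -> reaches accept state q1 (live)

None (all states can reach an accept state)


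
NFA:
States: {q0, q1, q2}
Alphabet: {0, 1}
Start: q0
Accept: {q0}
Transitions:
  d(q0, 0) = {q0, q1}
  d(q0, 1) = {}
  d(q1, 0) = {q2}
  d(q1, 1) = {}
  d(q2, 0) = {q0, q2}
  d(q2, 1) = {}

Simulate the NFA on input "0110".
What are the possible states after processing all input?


Start: {q0}
  --0--> {q0, q1}
  --1--> {}
  --1--> {}
  --0--> {}

{} (empty set, no valid transitions)


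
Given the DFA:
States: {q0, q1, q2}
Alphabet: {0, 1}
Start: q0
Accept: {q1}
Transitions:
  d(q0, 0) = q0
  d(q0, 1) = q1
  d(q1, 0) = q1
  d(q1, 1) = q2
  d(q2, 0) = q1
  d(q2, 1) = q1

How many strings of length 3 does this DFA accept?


Enumerating all length-3 strings:
  "000" -> q0 [reject]
  "001" -> q1 [accept]
  "010" -> q1 [accept]
  "011" -> q2 [reject]
  "100" -> q1 [accept]
  "101" -> q2 [reject]
  "110" -> q1 [accept]
  "111" -> q1 [accept]

5 out of 8


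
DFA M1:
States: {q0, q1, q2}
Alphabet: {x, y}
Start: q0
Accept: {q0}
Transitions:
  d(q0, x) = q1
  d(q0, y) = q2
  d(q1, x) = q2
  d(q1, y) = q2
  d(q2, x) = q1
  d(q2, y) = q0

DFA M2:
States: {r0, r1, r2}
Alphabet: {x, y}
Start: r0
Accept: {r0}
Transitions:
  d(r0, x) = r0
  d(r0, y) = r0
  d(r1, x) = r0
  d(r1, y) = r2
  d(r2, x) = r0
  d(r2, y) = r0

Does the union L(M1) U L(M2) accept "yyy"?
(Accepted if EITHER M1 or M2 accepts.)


M1: final=q2 accepted=False
M2: final=r0 accepted=True

Yes, union accepts


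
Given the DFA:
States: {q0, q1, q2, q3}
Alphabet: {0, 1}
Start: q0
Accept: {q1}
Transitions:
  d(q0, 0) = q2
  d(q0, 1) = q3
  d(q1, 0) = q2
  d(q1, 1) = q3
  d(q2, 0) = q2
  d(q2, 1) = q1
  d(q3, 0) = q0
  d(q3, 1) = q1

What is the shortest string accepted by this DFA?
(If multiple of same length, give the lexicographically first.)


BFS by string length (lex-first path to each state shown):
  len 0: q0<-""
  len 1: q2<-"0", q3<-"1"
  len 2: q0<-"10", q1<-"01", q2<-"00"
Found accept state at length 2.

"01"


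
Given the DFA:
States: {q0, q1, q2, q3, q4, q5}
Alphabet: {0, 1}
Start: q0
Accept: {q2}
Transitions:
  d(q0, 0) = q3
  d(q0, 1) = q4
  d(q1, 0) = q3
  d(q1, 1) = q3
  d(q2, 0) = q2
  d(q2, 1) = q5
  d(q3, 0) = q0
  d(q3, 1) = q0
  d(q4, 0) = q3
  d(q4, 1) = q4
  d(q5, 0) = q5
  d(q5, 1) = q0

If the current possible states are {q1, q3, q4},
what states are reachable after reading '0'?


Apply transition on '0' from each current state:
  d(q1, 0) = q3
  d(q3, 0) = q0
  d(q4, 0) = q3

{q0, q3}


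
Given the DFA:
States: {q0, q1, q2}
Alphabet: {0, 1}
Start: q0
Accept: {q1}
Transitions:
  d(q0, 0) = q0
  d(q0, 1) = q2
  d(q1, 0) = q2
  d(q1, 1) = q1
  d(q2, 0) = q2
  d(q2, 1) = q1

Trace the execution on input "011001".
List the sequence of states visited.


Input: 011001
d(q0, 0) = q0
d(q0, 1) = q2
d(q2, 1) = q1
d(q1, 0) = q2
d(q2, 0) = q2
d(q2, 1) = q1


q0 -> q0 -> q2 -> q1 -> q2 -> q2 -> q1


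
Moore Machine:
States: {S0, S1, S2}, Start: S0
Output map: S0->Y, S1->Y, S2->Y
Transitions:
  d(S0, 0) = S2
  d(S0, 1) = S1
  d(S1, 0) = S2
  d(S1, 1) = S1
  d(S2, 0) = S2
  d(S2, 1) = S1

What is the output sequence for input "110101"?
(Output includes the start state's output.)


Start: S0 (output Y)
  --1--> S1 (output Y)
  --1--> S1 (output Y)
  --0--> S2 (output Y)
  --1--> S1 (output Y)
  --0--> S2 (output Y)
  --1--> S1 (output Y)

"YYYYYYY"


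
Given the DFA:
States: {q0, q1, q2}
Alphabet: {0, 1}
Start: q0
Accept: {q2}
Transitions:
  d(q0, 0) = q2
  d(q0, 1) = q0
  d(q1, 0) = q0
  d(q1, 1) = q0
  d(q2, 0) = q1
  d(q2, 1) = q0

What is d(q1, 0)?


Looking up transition d(q1, 0)

q0


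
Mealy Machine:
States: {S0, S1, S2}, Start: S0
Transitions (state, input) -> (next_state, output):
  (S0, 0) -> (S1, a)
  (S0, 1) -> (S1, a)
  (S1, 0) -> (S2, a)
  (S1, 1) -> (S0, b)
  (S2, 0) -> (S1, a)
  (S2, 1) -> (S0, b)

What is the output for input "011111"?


Step-by-step:
  (S0, 0) -> (S1, a)
  (S1, 1) -> (S0, b)
  (S0, 1) -> (S1, a)
  (S1, 1) -> (S0, b)
  (S0, 1) -> (S1, a)
  (S1, 1) -> (S0, b)

"ababab"


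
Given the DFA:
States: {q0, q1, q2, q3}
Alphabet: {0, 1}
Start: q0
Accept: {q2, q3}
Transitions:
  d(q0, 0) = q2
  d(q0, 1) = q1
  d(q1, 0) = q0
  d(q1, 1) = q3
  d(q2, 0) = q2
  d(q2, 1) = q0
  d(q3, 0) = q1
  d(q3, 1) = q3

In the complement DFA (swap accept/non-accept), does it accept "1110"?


Trace: q0 -> q1 -> q3 -> q3 -> q1
Final: q1
Original accept: {q2, q3}
Complement: q1 is not in original accept

Yes, complement accepts (original rejects)


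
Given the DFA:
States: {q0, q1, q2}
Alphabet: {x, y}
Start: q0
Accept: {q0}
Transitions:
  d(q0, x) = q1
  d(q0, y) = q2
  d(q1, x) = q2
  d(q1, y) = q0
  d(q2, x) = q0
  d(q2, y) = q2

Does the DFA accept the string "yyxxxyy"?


Trace: q0 -> q2 -> q2 -> q0 -> q1 -> q2 -> q2 -> q2
Final state: q2
Accept states: {q0}

No, rejected (final state q2 is not an accept state)


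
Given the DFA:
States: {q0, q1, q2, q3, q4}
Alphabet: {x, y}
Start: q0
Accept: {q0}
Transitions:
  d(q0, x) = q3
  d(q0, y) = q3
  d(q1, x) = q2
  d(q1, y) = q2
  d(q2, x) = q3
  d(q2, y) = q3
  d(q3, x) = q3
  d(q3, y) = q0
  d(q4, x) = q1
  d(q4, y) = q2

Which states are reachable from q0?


BFS from q0:
  layer 0: {q0}
  layer 1: {q3}

{q0, q3}


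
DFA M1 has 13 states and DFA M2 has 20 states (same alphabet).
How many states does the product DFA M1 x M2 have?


Product construction pairs every M1 state with every M2 state.
13 * 20 = 260

260


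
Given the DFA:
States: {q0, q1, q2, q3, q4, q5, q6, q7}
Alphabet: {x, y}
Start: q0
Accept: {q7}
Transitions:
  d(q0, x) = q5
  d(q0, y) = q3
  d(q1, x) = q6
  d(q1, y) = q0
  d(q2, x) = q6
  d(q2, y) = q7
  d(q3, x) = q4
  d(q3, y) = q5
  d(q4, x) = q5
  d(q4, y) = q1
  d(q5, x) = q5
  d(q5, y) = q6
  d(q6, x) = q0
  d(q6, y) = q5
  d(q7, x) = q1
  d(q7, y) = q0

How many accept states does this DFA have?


Accept states listed: {q7}
Counting: q7(1)

1


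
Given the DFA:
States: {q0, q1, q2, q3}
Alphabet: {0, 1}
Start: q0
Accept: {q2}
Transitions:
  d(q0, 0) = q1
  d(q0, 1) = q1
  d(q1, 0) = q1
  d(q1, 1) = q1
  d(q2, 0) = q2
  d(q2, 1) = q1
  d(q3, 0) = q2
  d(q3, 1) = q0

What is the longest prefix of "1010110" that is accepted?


Run the DFA, marking each prefix where the state is accepting:
  "" -> q0 [reject]
  "1" -> q1 [reject]
  "10" -> q1 [reject]
  "101" -> q1 [reject]
  "1010" -> q1 [reject]
  "10101" -> q1 [reject]
  "101011" -> q1 [reject]
  "1010110" -> q1 [reject]

No prefix is accepted


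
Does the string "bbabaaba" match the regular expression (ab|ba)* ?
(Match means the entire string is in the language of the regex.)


|string| = 8; first = 'b'; last = 'a'

No, "bbabaaba" does not match (ab|ba)*


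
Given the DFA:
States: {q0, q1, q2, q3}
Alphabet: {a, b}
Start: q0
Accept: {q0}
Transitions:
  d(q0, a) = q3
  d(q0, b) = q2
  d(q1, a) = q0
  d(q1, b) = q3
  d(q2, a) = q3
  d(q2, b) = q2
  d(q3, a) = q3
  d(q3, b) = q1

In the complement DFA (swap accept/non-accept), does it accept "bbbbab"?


Trace: q0 -> q2 -> q2 -> q2 -> q2 -> q3 -> q1
Final: q1
Original accept: {q0}
Complement: q1 is not in original accept

Yes, complement accepts (original rejects)


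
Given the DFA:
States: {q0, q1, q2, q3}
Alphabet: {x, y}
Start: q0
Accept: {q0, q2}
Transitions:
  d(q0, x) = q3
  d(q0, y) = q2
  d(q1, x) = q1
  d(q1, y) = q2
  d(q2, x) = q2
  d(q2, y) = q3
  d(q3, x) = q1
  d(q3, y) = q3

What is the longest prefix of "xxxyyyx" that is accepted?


Run the DFA, marking each prefix where the state is accepting:
  "" -> q0 [accept]
  "x" -> q3 [reject]
  "xx" -> q1 [reject]
  "xxx" -> q1 [reject]
  "xxxy" -> q2 [accept]
  "xxxyy" -> q3 [reject]
  "xxxyyy" -> q3 [reject]
  "xxxyyyx" -> q1 [reject]

"xxxy"


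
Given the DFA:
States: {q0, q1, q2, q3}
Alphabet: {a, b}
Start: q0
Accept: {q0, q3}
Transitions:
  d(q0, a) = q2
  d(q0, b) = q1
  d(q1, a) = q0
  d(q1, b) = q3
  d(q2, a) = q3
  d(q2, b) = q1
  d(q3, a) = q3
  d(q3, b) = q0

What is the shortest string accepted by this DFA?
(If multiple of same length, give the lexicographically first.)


BFS by string length (lex-first path to each state shown):
  len 0: q0<-""
Found accept state at length 0.

"" (empty string)


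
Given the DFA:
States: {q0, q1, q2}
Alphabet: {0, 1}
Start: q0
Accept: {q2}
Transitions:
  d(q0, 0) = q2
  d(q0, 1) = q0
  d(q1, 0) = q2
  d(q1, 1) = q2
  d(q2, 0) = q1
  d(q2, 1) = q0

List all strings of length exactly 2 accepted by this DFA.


All strings of length 2: 4 total
Accepted: 1

"10"


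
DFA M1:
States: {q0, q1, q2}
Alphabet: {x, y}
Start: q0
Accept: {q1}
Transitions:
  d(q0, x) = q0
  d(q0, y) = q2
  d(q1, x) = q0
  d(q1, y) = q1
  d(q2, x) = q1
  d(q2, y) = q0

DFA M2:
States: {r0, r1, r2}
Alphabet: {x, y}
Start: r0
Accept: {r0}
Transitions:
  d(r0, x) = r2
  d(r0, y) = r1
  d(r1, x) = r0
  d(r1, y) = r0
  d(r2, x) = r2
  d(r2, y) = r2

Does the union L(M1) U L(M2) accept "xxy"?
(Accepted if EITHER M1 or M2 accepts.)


M1: final=q2 accepted=False
M2: final=r2 accepted=False

No, union rejects (neither accepts)


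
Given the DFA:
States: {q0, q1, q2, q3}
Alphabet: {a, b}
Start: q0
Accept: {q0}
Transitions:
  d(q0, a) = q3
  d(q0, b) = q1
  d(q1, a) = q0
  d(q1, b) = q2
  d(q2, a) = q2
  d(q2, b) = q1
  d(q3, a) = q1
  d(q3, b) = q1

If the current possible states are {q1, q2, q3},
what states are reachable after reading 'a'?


Apply transition on 'a' from each current state:
  d(q1, a) = q0
  d(q2, a) = q2
  d(q3, a) = q1

{q0, q1, q2}


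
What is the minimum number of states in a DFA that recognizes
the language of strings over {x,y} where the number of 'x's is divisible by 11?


States track (count of 'x') mod 11.
Need 11 states: one per remainder 0..10; accept = remainder 0.

11


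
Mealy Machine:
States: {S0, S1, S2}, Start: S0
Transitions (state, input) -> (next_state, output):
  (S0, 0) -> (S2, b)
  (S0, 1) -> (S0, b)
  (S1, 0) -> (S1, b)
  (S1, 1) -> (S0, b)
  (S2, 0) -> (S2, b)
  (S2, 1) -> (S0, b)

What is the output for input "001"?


Step-by-step:
  (S0, 0) -> (S2, b)
  (S2, 0) -> (S2, b)
  (S2, 1) -> (S0, b)

"bbb"


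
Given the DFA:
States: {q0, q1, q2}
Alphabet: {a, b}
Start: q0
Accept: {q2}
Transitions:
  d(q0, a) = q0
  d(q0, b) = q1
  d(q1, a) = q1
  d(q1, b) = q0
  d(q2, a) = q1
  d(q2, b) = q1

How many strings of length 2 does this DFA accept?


Enumerating all length-2 strings:
  "aa" -> q0 [reject]
  "ab" -> q1 [reject]
  "ba" -> q1 [reject]
  "bb" -> q0 [reject]

0 out of 4


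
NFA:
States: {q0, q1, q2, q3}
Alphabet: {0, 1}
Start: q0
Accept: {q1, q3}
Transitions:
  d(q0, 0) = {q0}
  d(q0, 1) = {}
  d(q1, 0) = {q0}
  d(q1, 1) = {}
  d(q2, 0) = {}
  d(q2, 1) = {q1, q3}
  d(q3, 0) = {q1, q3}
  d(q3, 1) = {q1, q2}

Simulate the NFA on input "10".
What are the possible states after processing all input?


Start: {q0}
  --1--> {}
  --0--> {}

{} (empty set, no valid transitions)


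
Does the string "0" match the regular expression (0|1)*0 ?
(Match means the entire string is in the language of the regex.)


|string| = 1; first = '0'; last = '0'

Yes, "0" matches (0|1)*0


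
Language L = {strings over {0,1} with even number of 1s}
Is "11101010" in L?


count('1') = 5; 5 mod 2 = 1

No, "11101010" is not in L


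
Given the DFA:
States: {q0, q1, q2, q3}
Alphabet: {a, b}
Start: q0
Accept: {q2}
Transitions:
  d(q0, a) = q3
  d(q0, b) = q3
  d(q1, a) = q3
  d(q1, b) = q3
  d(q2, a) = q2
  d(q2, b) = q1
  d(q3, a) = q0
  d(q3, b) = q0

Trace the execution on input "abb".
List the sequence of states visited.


Input: abb
d(q0, a) = q3
d(q3, b) = q0
d(q0, b) = q3


q0 -> q3 -> q0 -> q3


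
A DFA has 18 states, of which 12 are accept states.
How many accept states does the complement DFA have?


Complement swaps accept and non-accept states.
18 - 12 = 6

6


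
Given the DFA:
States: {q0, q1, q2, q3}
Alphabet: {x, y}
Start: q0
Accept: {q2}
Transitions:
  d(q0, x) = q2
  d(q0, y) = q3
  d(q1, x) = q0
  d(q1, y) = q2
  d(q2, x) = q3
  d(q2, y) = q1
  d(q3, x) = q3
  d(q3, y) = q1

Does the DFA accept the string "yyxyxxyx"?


Trace: q0 -> q3 -> q1 -> q0 -> q3 -> q3 -> q3 -> q1 -> q0
Final state: q0
Accept states: {q2}

No, rejected (final state q0 is not an accept state)


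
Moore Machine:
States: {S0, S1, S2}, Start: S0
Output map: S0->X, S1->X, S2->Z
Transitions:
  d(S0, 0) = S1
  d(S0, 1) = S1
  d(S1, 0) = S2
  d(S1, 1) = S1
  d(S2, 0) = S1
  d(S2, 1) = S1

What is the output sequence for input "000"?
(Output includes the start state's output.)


Start: S0 (output X)
  --0--> S1 (output X)
  --0--> S2 (output Z)
  --0--> S1 (output X)

"XXZX"


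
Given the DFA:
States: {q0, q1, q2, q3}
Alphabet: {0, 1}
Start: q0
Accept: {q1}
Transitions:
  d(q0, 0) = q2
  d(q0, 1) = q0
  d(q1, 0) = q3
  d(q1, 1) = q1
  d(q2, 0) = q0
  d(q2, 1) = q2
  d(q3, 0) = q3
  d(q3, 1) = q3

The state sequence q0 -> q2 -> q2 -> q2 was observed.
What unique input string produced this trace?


Trace back each transition to find the symbol:
  q0 --[0]--> q2
  q2 --[1]--> q2
  q2 --[1]--> q2

"011"


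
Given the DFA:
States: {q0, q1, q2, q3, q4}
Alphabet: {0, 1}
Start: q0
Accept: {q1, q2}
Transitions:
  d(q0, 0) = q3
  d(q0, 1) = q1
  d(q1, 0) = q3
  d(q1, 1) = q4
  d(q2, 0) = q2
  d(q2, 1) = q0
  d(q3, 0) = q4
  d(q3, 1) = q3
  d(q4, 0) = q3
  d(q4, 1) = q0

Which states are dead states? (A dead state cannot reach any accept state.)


Forward reachability from each state:
  q0 -> reaches accept state q1 (live)
  q1 -> reaches accept state q1 (live)
  q2 -> reaches accept state q1 (live)
  q3 -> reaches accept state q1 (live)
  q4 -> reaches accept state q1 (live)

None (all states can reach an accept state)


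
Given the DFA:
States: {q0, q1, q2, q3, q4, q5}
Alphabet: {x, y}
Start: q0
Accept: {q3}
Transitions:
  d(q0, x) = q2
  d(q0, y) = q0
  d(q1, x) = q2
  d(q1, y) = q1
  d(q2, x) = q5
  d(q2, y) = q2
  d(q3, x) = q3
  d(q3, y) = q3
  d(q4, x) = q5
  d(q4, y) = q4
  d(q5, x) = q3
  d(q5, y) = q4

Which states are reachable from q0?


BFS from q0:
  layer 0: {q0}
  layer 1: {q2}
  layer 2: {q5}
  layer 3: {q3, q4}

{q0, q2, q3, q4, q5}


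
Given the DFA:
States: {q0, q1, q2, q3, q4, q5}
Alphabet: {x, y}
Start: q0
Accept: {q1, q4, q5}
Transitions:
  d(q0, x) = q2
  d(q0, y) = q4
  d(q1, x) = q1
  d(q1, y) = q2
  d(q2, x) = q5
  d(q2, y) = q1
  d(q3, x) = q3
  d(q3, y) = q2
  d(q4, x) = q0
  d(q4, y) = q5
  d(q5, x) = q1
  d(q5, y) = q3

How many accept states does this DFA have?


Accept states listed: {q1, q4, q5}
Counting: q1(1) q4(2) q5(3)

3


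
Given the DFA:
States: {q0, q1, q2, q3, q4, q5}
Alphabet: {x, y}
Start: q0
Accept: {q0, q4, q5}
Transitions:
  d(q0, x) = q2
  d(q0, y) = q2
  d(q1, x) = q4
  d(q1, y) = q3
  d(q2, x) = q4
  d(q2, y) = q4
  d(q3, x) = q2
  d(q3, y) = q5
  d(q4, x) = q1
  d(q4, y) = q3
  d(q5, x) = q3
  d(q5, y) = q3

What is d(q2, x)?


Looking up transition d(q2, x)

q4


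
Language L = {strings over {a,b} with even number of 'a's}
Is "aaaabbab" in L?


count('a') = 5; 5 mod 2 = 1

No, "aaaabbab" is not in L


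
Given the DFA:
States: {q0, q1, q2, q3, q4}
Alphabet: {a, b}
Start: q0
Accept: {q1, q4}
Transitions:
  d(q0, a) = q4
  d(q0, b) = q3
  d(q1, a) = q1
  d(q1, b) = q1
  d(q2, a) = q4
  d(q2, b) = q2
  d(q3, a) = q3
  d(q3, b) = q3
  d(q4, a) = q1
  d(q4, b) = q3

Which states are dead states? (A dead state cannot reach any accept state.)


Forward reachability from each state:
  q0 -> reaches accept state q1 (live)
  q1 -> reaches accept state q1 (live)
  q2 -> reaches accept state q1 (live)
  q3 -> reaches {q3}, no accept state (dead)
  q4 -> reaches accept state q1 (live)

{q3}


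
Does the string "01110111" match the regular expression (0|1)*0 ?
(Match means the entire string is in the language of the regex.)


|string| = 8; first = '0'; last = '1'

No, "01110111" does not match (0|1)*0


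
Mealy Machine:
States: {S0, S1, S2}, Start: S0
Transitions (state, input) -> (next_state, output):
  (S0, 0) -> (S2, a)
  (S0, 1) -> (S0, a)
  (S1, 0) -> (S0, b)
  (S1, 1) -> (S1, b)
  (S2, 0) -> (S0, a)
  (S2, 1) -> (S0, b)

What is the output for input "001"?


Step-by-step:
  (S0, 0) -> (S2, a)
  (S2, 0) -> (S0, a)
  (S0, 1) -> (S0, a)

"aaa"


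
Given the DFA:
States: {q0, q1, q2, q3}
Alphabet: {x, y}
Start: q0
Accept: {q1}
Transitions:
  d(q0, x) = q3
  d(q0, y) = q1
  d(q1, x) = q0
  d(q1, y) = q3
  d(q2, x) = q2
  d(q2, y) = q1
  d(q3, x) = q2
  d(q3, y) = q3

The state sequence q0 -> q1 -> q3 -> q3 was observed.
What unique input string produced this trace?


Trace back each transition to find the symbol:
  q0 --[y]--> q1
  q1 --[y]--> q3
  q3 --[y]--> q3

"yyy"


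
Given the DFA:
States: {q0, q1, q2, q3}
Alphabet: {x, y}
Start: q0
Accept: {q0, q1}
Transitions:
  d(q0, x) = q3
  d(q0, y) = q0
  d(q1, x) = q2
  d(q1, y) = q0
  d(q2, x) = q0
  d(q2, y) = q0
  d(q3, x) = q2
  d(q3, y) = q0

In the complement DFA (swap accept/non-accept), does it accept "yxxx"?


Trace: q0 -> q0 -> q3 -> q2 -> q0
Final: q0
Original accept: {q0, q1}
Complement: q0 is in original accept

No, complement rejects (original accepts)


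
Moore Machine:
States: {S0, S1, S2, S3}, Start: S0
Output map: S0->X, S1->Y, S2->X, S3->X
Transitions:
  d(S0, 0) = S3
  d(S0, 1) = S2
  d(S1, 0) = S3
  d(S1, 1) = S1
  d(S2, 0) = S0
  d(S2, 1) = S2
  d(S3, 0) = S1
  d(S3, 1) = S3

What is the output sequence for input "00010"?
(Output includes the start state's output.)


Start: S0 (output X)
  --0--> S3 (output X)
  --0--> S1 (output Y)
  --0--> S3 (output X)
  --1--> S3 (output X)
  --0--> S1 (output Y)

"XXYXXY"


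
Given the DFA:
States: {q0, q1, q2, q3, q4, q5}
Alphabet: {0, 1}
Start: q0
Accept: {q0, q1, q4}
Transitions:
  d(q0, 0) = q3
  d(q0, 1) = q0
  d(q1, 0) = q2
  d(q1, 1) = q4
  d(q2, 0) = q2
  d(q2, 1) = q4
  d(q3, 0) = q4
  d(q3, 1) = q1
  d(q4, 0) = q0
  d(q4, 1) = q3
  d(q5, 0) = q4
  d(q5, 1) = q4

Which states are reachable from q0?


BFS from q0:
  layer 0: {q0}
  layer 1: {q3}
  layer 2: {q1, q4}
  layer 3: {q2}

{q0, q1, q2, q3, q4}


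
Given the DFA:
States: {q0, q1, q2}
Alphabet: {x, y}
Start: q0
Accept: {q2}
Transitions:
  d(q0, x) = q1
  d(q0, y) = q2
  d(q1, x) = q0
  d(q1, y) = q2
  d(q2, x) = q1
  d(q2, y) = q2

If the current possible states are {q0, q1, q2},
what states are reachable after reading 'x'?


Apply transition on 'x' from each current state:
  d(q0, x) = q1
  d(q1, x) = q0
  d(q2, x) = q1

{q0, q1}


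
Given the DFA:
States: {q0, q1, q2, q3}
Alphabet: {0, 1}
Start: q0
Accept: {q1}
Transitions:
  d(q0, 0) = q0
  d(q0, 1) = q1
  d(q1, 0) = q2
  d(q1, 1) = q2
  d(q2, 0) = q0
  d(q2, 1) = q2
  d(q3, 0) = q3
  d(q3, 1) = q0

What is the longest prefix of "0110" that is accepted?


Run the DFA, marking each prefix where the state is accepting:
  "" -> q0 [reject]
  "0" -> q0 [reject]
  "01" -> q1 [accept]
  "011" -> q2 [reject]
  "0110" -> q0 [reject]

"01"


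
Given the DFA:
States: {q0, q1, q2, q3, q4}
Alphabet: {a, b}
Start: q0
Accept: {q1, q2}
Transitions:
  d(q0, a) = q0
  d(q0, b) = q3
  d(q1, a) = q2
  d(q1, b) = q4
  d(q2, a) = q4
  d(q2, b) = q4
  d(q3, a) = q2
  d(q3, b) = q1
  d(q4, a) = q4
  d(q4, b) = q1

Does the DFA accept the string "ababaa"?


Trace: q0 -> q0 -> q3 -> q2 -> q4 -> q4 -> q4
Final state: q4
Accept states: {q1, q2}

No, rejected (final state q4 is not an accept state)


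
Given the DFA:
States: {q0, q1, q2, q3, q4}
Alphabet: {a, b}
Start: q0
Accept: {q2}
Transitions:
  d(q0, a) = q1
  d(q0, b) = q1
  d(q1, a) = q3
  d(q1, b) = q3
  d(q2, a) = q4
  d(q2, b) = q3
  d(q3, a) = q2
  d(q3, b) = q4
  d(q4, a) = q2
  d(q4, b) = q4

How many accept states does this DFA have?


Accept states listed: {q2}
Counting: q2(1)

1


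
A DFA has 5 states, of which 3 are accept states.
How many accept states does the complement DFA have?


Complement swaps accept and non-accept states.
5 - 3 = 2

2


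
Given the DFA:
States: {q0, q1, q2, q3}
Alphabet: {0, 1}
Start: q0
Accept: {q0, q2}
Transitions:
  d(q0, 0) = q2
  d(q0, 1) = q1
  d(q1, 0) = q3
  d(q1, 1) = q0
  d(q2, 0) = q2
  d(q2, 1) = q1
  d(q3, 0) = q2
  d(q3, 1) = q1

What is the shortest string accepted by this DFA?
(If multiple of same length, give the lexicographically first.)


BFS by string length (lex-first path to each state shown):
  len 0: q0<-""
Found accept state at length 0.

"" (empty string)


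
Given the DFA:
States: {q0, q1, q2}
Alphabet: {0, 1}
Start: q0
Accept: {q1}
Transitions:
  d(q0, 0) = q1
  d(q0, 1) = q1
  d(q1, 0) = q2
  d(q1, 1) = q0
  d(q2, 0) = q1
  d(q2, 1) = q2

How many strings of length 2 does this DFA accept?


Enumerating all length-2 strings:
  "00" -> q2 [reject]
  "01" -> q0 [reject]
  "10" -> q2 [reject]
  "11" -> q0 [reject]

0 out of 4


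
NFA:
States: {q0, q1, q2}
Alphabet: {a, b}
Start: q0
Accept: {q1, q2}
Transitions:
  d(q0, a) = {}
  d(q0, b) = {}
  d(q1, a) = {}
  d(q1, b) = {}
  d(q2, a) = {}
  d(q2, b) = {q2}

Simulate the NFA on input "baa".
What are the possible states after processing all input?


Start: {q0}
  --b--> {}
  --a--> {}
  --a--> {}

{} (empty set, no valid transitions)


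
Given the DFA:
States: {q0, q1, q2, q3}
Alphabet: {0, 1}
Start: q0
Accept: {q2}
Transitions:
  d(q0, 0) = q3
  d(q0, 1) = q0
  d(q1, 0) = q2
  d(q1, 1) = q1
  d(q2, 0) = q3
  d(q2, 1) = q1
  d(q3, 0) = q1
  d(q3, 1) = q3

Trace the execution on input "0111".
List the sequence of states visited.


Input: 0111
d(q0, 0) = q3
d(q3, 1) = q3
d(q3, 1) = q3
d(q3, 1) = q3


q0 -> q3 -> q3 -> q3 -> q3


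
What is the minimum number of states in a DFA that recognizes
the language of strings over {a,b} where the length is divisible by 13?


States track (length) mod 13.
Need 13 states: one per remainder 0..12; accept = remainder 0.

13


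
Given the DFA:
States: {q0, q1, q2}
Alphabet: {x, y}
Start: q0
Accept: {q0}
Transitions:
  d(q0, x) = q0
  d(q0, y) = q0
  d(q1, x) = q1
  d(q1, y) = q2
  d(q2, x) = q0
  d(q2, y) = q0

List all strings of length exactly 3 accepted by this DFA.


All strings of length 3: 8 total
Accepted: 8

"xxx", "xxy", "xyx", "xyy", "yxx", "yxy", "yyx", "yyy"


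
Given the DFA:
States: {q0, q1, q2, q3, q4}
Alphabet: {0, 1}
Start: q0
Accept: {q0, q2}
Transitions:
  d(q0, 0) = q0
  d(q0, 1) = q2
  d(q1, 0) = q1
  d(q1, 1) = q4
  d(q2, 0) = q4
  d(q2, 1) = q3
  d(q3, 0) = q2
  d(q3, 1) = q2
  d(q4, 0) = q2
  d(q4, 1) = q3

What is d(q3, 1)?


Looking up transition d(q3, 1)

q2


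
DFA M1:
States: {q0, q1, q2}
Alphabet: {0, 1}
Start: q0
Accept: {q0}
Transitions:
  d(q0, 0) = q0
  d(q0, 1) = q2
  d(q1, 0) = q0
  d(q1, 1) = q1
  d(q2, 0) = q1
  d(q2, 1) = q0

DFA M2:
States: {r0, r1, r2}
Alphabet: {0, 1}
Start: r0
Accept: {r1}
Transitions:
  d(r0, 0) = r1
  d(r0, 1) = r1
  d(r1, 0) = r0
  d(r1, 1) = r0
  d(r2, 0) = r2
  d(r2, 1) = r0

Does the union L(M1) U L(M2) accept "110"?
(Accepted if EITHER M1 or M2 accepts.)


M1: final=q0 accepted=True
M2: final=r1 accepted=True

Yes, union accepts


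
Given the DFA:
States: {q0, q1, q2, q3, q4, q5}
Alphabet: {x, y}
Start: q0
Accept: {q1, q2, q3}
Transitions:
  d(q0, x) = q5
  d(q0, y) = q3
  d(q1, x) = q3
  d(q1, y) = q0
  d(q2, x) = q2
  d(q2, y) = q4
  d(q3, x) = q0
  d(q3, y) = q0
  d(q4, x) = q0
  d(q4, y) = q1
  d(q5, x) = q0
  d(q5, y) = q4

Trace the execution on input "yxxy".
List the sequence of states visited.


Input: yxxy
d(q0, y) = q3
d(q3, x) = q0
d(q0, x) = q5
d(q5, y) = q4


q0 -> q3 -> q0 -> q5 -> q4


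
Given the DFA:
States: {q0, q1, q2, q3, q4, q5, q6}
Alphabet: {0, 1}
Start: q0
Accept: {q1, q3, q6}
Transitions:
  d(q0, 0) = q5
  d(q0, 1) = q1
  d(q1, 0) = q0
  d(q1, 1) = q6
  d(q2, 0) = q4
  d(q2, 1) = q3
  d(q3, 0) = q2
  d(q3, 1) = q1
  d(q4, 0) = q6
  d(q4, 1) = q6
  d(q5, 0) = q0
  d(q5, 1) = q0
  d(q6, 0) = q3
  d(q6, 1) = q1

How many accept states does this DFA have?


Accept states listed: {q1, q3, q6}
Counting: q1(1) q3(2) q6(3)

3


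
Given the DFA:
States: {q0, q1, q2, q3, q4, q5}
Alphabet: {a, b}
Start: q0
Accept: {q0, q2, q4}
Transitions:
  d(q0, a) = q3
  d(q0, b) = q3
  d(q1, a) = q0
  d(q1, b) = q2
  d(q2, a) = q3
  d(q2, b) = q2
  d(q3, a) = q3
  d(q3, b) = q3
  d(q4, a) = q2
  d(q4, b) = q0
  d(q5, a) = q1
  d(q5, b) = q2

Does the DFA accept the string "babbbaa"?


Trace: q0 -> q3 -> q3 -> q3 -> q3 -> q3 -> q3 -> q3
Final state: q3
Accept states: {q0, q2, q4}

No, rejected (final state q3 is not an accept state)


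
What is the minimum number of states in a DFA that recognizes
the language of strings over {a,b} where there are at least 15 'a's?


States: count = 0, 1, ..., 14, and a final '>= 15' state.
Total: 15 + 1 = 16. Accept = '>= 15' state.

16


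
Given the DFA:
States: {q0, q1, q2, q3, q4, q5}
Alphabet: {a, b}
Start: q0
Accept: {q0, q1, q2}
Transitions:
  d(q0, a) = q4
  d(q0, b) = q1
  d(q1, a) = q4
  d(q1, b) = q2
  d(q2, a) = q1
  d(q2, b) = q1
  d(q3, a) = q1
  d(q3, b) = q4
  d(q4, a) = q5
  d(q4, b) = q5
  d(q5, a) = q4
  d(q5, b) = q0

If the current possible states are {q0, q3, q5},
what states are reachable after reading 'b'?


Apply transition on 'b' from each current state:
  d(q0, b) = q1
  d(q3, b) = q4
  d(q5, b) = q0

{q0, q1, q4}


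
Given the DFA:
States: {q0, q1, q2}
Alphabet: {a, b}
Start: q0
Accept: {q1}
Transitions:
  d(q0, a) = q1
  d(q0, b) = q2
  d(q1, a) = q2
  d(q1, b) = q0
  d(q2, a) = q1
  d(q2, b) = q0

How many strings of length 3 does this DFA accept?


Enumerating all length-3 strings:
  "aaa" -> q1 [accept]
  "aab" -> q0 [reject]
  "aba" -> q1 [accept]
  "abb" -> q2 [reject]
  "baa" -> q2 [reject]
  "bab" -> q0 [reject]
  "bba" -> q1 [accept]
  "bbb" -> q2 [reject]

3 out of 8


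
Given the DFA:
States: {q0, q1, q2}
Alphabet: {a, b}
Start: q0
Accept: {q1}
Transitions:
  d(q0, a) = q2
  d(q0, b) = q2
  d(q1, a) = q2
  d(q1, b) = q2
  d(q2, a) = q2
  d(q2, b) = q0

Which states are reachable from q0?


BFS from q0:
  layer 0: {q0}
  layer 1: {q2}

{q0, q2}


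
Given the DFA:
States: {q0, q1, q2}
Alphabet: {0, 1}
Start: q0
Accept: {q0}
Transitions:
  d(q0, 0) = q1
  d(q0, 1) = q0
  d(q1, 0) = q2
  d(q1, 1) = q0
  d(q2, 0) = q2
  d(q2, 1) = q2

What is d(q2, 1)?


Looking up transition d(q2, 1)

q2


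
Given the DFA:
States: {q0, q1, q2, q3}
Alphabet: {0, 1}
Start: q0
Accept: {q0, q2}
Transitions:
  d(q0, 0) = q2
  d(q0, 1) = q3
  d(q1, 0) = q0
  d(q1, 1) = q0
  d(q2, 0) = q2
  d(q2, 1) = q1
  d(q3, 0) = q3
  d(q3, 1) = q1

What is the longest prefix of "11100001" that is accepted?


Run the DFA, marking each prefix where the state is accepting:
  "" -> q0 [accept]
  "1" -> q3 [reject]
  "11" -> q1 [reject]
  "111" -> q0 [accept]
  "1110" -> q2 [accept]
  "11100" -> q2 [accept]
  "111000" -> q2 [accept]
  "1110000" -> q2 [accept]
  "11100001" -> q1 [reject]

"1110000"


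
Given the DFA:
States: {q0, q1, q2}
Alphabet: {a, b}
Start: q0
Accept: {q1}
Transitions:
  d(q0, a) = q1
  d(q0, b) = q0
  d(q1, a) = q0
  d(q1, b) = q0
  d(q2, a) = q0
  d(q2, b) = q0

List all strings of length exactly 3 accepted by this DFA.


All strings of length 3: 8 total
Accepted: 3

"aaa", "aba", "bba"


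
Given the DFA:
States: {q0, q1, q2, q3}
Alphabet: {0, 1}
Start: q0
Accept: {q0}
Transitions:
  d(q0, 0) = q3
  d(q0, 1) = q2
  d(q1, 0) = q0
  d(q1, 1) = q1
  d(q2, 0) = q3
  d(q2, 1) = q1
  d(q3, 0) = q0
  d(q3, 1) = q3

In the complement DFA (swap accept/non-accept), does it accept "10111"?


Trace: q0 -> q2 -> q3 -> q3 -> q3 -> q3
Final: q3
Original accept: {q0}
Complement: q3 is not in original accept

Yes, complement accepts (original rejects)


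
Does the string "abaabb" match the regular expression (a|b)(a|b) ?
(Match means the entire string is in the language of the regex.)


|string| = 6; first = 'a'; last = 'b'

No, "abaabb" does not match (a|b)(a|b)


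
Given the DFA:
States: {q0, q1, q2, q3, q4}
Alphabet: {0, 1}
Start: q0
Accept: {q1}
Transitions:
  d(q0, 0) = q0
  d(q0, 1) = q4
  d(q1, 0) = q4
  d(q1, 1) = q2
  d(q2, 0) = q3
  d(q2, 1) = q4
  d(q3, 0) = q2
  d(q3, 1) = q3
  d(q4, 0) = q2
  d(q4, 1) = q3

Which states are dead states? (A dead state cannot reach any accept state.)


Forward reachability from each state:
  q0 -> reaches {q0, q2, q3, q4}, no accept state (dead)
  q1 -> reaches accept state q1 (live)
  q2 -> reaches {q2, q3, q4}, no accept state (dead)
  q3 -> reaches {q2, q3, q4}, no accept state (dead)
  q4 -> reaches {q2, q3, q4}, no accept state (dead)

{q0, q2, q3, q4}


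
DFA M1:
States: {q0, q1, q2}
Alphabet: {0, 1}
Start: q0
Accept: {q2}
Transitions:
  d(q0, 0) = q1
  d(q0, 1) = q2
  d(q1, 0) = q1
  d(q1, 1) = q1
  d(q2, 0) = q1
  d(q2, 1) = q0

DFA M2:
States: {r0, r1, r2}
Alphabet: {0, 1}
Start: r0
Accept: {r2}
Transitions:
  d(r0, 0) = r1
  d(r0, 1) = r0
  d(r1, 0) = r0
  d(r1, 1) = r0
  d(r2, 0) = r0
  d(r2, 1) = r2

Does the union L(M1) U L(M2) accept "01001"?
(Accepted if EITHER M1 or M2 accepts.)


M1: final=q1 accepted=False
M2: final=r0 accepted=False

No, union rejects (neither accepts)


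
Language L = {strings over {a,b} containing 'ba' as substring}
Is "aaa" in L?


'ba' does not occur

No, "aaa" is not in L


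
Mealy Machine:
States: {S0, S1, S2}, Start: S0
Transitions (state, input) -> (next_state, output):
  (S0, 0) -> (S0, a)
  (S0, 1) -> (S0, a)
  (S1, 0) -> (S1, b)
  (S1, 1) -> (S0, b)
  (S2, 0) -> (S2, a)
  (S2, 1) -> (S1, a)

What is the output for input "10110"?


Step-by-step:
  (S0, 1) -> (S0, a)
  (S0, 0) -> (S0, a)
  (S0, 1) -> (S0, a)
  (S0, 1) -> (S0, a)
  (S0, 0) -> (S0, a)

"aaaaa"


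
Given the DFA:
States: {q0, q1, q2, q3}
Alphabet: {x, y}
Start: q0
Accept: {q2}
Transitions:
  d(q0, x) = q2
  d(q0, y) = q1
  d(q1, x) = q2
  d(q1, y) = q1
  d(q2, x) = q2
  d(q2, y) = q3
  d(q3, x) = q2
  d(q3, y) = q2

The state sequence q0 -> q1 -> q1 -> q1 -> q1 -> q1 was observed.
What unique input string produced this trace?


Trace back each transition to find the symbol:
  q0 --[y]--> q1
  q1 --[y]--> q1
  q1 --[y]--> q1
  q1 --[y]--> q1
  q1 --[y]--> q1

"yyyyy"


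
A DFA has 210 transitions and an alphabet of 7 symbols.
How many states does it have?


Each state has exactly one transition per symbol.
states = transitions / |alphabet| = 210 / 7 = 30

30


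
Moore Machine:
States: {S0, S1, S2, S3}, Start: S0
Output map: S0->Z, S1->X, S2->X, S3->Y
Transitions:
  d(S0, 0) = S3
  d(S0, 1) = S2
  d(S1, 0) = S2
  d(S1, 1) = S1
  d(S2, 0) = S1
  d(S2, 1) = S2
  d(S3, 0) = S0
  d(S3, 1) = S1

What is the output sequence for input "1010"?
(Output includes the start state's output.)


Start: S0 (output Z)
  --1--> S2 (output X)
  --0--> S1 (output X)
  --1--> S1 (output X)
  --0--> S2 (output X)

"ZXXXX"


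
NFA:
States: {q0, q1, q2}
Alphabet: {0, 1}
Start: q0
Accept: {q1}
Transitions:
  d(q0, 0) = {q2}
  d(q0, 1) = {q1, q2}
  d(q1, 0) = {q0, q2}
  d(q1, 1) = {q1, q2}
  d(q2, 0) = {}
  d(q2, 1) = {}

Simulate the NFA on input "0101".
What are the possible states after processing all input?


Start: {q0}
  --0--> {q2}
  --1--> {}
  --0--> {}
  --1--> {}

{} (empty set, no valid transitions)


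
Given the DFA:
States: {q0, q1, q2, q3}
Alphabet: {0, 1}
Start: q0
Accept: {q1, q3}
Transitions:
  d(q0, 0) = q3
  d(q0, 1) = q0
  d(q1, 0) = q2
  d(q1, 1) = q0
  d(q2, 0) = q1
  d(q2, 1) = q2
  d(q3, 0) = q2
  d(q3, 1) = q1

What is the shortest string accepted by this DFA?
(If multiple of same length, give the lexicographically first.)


BFS by string length (lex-first path to each state shown):
  len 0: q0<-""
  len 1: q0<-"1", q3<-"0"
Found accept state at length 1.

"0"


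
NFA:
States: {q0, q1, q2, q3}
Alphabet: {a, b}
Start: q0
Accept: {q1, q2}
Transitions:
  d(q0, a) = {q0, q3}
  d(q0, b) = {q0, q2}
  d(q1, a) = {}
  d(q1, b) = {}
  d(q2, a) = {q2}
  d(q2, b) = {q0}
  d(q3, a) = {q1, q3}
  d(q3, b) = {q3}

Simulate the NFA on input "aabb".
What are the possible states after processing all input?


Start: {q0}
  --a--> {q0, q3}
  --a--> {q0, q1, q3}
  --b--> {q0, q2, q3}
  --b--> {q0, q2, q3}

{q0, q2, q3}


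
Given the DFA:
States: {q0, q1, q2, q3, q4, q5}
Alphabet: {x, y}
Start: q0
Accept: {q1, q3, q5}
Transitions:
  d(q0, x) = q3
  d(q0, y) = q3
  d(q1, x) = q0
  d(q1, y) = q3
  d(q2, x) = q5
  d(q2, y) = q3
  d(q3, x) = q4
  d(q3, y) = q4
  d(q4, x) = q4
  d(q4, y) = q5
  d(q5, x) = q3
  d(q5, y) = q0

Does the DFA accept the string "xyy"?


Trace: q0 -> q3 -> q4 -> q5
Final state: q5
Accept states: {q1, q3, q5}

Yes, accepted (final state q5 is an accept state)


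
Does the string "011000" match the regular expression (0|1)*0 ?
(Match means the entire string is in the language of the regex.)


|string| = 6; first = '0'; last = '0'

Yes, "011000" matches (0|1)*0


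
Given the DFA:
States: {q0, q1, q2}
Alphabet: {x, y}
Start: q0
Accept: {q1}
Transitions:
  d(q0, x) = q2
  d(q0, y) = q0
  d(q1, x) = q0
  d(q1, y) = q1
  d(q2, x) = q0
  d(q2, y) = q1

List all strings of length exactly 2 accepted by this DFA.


All strings of length 2: 4 total
Accepted: 1

"xy"


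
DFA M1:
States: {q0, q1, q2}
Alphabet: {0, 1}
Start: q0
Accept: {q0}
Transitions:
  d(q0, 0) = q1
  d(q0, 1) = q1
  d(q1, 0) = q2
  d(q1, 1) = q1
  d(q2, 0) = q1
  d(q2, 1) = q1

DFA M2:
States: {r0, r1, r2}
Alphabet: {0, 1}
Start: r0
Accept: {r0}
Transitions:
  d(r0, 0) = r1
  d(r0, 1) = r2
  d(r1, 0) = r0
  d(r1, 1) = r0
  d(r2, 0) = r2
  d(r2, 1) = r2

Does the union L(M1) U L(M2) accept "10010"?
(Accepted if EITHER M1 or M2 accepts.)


M1: final=q2 accepted=False
M2: final=r2 accepted=False

No, union rejects (neither accepts)


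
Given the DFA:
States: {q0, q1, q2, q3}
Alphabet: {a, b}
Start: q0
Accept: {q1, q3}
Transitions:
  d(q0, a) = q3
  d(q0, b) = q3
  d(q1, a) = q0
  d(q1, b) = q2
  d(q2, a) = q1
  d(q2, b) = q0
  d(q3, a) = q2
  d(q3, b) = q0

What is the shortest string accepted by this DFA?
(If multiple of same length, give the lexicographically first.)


BFS by string length (lex-first path to each state shown):
  len 0: q0<-""
  len 1: q3<-"a"
Found accept state at length 1.

"a"


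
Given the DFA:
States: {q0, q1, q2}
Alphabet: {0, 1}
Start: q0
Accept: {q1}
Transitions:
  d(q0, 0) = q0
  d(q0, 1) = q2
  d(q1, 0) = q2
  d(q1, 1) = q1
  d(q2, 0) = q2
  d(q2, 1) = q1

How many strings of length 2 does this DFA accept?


Enumerating all length-2 strings:
  "00" -> q0 [reject]
  "01" -> q2 [reject]
  "10" -> q2 [reject]
  "11" -> q1 [accept]

1 out of 4
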